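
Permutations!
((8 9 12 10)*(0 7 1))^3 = (8 10 12 9)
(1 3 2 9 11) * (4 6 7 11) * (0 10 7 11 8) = (0 10 7 8)(1 3 2 9 4 6 11) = [10, 3, 9, 2, 6, 5, 11, 8, 0, 4, 7, 1]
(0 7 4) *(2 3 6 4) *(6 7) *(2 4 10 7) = (0 6 10 7 4)(2 3) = [6, 1, 3, 2, 0, 5, 10, 4, 8, 9, 7]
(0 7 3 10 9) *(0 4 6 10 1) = (0 7 3 1)(4 6 10 9) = [7, 0, 2, 1, 6, 5, 10, 3, 8, 4, 9]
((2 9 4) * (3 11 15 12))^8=(15)(2 4 9)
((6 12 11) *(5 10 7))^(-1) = ((5 10 7)(6 12 11))^(-1) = (5 7 10)(6 11 12)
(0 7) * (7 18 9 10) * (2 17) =(0 18 9 10 7)(2 17) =[18, 1, 17, 3, 4, 5, 6, 0, 8, 10, 7, 11, 12, 13, 14, 15, 16, 2, 9]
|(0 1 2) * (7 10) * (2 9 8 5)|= 6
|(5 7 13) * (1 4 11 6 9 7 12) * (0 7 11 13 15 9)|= 30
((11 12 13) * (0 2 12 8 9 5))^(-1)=(0 5 9 8 11 13 12 2)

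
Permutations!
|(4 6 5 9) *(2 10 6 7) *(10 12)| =|(2 12 10 6 5 9 4 7)| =8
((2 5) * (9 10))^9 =((2 5)(9 10))^9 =(2 5)(9 10)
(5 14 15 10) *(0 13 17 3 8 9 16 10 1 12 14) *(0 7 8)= (0 13 17 3)(1 12 14 15)(5 7 8 9 16 10)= [13, 12, 2, 0, 4, 7, 6, 8, 9, 16, 5, 11, 14, 17, 15, 1, 10, 3]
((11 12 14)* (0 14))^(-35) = ((0 14 11 12))^(-35) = (0 14 11 12)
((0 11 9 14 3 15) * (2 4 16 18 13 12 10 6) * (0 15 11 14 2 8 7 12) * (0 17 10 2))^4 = ((0 14 3 11 9)(2 4 16 18 13 17 10 6 8 7 12))^4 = (0 9 11 3 14)(2 13 8 4 17 7 16 10 12 18 6)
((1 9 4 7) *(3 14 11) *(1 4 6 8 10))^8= (1 8 9 10 6)(3 11 14)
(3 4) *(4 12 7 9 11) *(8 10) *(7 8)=(3 12 8 10 7 9 11 4)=[0, 1, 2, 12, 3, 5, 6, 9, 10, 11, 7, 4, 8]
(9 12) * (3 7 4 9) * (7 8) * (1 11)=(1 11)(3 8 7 4 9 12)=[0, 11, 2, 8, 9, 5, 6, 4, 7, 12, 10, 1, 3]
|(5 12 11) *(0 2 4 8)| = |(0 2 4 8)(5 12 11)| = 12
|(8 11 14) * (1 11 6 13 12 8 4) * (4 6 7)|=9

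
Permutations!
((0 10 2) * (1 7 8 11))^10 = ((0 10 2)(1 7 8 11))^10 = (0 10 2)(1 8)(7 11)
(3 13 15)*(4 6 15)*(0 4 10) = (0 4 6 15 3 13 10) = [4, 1, 2, 13, 6, 5, 15, 7, 8, 9, 0, 11, 12, 10, 14, 3]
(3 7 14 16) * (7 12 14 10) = (3 12 14 16)(7 10) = [0, 1, 2, 12, 4, 5, 6, 10, 8, 9, 7, 11, 14, 13, 16, 15, 3]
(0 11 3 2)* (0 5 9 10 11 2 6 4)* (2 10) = (0 10 11 3 6 4)(2 5 9) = [10, 1, 5, 6, 0, 9, 4, 7, 8, 2, 11, 3]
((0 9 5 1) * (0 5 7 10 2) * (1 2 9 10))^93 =(0 9 1 2 10 7 5)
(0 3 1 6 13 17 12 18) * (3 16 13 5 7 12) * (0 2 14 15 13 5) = (0 16 5 7 12 18 2 14 15 13 17 3 1 6) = [16, 6, 14, 1, 4, 7, 0, 12, 8, 9, 10, 11, 18, 17, 15, 13, 5, 3, 2]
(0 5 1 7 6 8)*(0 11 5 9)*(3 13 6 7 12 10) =(0 9)(1 12 10 3 13 6 8 11 5) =[9, 12, 2, 13, 4, 1, 8, 7, 11, 0, 3, 5, 10, 6]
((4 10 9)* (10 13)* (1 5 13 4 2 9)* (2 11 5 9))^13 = (1 9 11 5 13 10)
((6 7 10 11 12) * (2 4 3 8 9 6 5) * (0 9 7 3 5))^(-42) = (0 3 10)(6 7 12)(8 11 9) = ((0 9 6 3 8 7 10 11 12)(2 4 5))^(-42)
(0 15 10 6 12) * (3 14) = (0 15 10 6 12)(3 14) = [15, 1, 2, 14, 4, 5, 12, 7, 8, 9, 6, 11, 0, 13, 3, 10]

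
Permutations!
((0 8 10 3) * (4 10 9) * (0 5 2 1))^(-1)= ((0 8 9 4 10 3 5 2 1))^(-1)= (0 1 2 5 3 10 4 9 8)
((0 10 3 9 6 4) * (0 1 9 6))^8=(0 10 3 6 4 1 9)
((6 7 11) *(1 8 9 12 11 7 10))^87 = (1 12 10 9 6 8 11)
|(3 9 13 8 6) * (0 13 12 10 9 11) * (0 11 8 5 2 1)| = 15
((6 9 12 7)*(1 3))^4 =(12)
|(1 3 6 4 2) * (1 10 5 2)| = 12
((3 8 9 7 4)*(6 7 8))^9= ((3 6 7 4)(8 9))^9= (3 6 7 4)(8 9)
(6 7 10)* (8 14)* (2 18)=(2 18)(6 7 10)(8 14)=[0, 1, 18, 3, 4, 5, 7, 10, 14, 9, 6, 11, 12, 13, 8, 15, 16, 17, 2]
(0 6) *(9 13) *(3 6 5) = (0 5 3 6)(9 13) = [5, 1, 2, 6, 4, 3, 0, 7, 8, 13, 10, 11, 12, 9]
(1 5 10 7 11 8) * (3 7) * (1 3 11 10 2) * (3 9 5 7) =(1 7 10 11 8 9 5 2) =[0, 7, 1, 3, 4, 2, 6, 10, 9, 5, 11, 8]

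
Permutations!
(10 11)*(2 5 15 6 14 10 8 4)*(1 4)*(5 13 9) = (1 4 2 13 9 5 15 6 14 10 11 8) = [0, 4, 13, 3, 2, 15, 14, 7, 1, 5, 11, 8, 12, 9, 10, 6]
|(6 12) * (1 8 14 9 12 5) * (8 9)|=10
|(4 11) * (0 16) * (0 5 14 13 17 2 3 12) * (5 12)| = 6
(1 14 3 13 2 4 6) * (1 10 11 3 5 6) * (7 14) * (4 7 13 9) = (1 13 2 7 14 5 6 10 11 3 9 4) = [0, 13, 7, 9, 1, 6, 10, 14, 8, 4, 11, 3, 12, 2, 5]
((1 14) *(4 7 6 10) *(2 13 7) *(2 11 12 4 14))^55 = (1 14 10 6 7 13 2)(4 11 12) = ((1 2 13 7 6 10 14)(4 11 12))^55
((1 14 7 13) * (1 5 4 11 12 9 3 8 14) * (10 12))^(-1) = (3 9 12 10 11 4 5 13 7 14 8)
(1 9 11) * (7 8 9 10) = (1 10 7 8 9 11) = [0, 10, 2, 3, 4, 5, 6, 8, 9, 11, 7, 1]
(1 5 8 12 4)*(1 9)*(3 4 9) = (1 5 8 12 9)(3 4) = [0, 5, 2, 4, 3, 8, 6, 7, 12, 1, 10, 11, 9]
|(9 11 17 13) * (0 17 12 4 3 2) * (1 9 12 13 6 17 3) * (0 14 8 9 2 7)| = |(0 3 7)(1 2 14 8 9 11 13 12 4)(6 17)| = 18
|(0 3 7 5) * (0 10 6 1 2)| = |(0 3 7 5 10 6 1 2)| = 8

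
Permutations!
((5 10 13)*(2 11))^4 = ((2 11)(5 10 13))^4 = (5 10 13)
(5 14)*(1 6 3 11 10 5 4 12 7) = (1 6 3 11 10 5 14 4 12 7) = [0, 6, 2, 11, 12, 14, 3, 1, 8, 9, 5, 10, 7, 13, 4]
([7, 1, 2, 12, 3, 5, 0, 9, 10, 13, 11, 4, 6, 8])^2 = [9, 1, 2, 6, 12, 5, 7, 13, 11, 8, 4, 3, 0, 10]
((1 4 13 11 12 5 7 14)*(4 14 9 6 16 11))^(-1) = (1 14)(4 13)(5 12 11 16 6 9 7)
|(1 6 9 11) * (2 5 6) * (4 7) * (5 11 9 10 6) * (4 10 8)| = 15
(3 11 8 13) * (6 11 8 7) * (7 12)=(3 8 13)(6 11 12 7)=[0, 1, 2, 8, 4, 5, 11, 6, 13, 9, 10, 12, 7, 3]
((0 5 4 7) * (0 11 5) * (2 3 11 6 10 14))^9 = ((2 3 11 5 4 7 6 10 14))^9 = (14)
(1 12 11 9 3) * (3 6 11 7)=(1 12 7 3)(6 11 9)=[0, 12, 2, 1, 4, 5, 11, 3, 8, 6, 10, 9, 7]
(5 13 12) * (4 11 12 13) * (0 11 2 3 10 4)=(13)(0 11 12 5)(2 3 10 4)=[11, 1, 3, 10, 2, 0, 6, 7, 8, 9, 4, 12, 5, 13]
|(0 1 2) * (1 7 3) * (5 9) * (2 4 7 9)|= 4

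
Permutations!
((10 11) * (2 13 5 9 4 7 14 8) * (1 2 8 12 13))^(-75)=(1 2)(4 14 13 9 7 12 5)(10 11)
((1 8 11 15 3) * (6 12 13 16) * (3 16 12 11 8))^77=((1 3)(6 11 15 16)(12 13))^77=(1 3)(6 11 15 16)(12 13)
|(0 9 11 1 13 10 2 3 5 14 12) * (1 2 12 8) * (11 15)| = 13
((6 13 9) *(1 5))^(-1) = ((1 5)(6 13 9))^(-1) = (1 5)(6 9 13)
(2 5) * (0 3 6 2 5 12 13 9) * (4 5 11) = (0 3 6 2 12 13 9)(4 5 11) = [3, 1, 12, 6, 5, 11, 2, 7, 8, 0, 10, 4, 13, 9]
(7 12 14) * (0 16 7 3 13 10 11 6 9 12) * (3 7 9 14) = (0 16 9 12 3 13 10 11 6 14 7) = [16, 1, 2, 13, 4, 5, 14, 0, 8, 12, 11, 6, 3, 10, 7, 15, 9]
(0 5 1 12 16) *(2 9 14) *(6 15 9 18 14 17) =(0 5 1 12 16)(2 18 14)(6 15 9 17) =[5, 12, 18, 3, 4, 1, 15, 7, 8, 17, 10, 11, 16, 13, 2, 9, 0, 6, 14]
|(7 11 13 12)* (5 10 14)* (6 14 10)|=|(5 6 14)(7 11 13 12)|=12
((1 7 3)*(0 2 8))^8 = (0 8 2)(1 3 7) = ((0 2 8)(1 7 3))^8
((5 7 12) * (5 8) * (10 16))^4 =((5 7 12 8)(10 16))^4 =(16)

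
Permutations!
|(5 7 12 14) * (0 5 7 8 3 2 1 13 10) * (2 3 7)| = |(0 5 8 7 12 14 2 1 13 10)| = 10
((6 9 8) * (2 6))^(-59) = ((2 6 9 8))^(-59) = (2 6 9 8)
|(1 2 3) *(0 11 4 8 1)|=7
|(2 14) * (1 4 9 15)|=|(1 4 9 15)(2 14)|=4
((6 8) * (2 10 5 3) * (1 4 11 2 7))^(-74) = (1 3 10 11)(2 4 7 5)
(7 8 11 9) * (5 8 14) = [0, 1, 2, 3, 4, 8, 6, 14, 11, 7, 10, 9, 12, 13, 5] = (5 8 11 9 7 14)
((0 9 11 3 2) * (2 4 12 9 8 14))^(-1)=((0 8 14 2)(3 4 12 9 11))^(-1)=(0 2 14 8)(3 11 9 12 4)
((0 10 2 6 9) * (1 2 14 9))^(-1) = ((0 10 14 9)(1 2 6))^(-1) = (0 9 14 10)(1 6 2)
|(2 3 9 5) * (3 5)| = 2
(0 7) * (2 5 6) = (0 7)(2 5 6) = [7, 1, 5, 3, 4, 6, 2, 0]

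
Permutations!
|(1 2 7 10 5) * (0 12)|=|(0 12)(1 2 7 10 5)|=10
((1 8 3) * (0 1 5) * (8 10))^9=((0 1 10 8 3 5))^9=(0 8)(1 3)(5 10)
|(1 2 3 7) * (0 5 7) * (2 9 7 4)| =|(0 5 4 2 3)(1 9 7)| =15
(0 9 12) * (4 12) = (0 9 4 12) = [9, 1, 2, 3, 12, 5, 6, 7, 8, 4, 10, 11, 0]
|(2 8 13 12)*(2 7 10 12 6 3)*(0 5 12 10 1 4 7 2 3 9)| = |(0 5 12 2 8 13 6 9)(1 4 7)| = 24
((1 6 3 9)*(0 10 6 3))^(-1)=(0 6 10)(1 9 3)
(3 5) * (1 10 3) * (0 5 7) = (0 5 1 10 3 7) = [5, 10, 2, 7, 4, 1, 6, 0, 8, 9, 3]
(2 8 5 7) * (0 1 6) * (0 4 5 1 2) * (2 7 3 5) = [7, 6, 8, 5, 2, 3, 4, 0, 1] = (0 7)(1 6 4 2 8)(3 5)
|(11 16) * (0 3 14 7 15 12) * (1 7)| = 14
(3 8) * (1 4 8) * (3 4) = [0, 3, 2, 1, 8, 5, 6, 7, 4] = (1 3)(4 8)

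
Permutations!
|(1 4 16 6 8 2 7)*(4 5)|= |(1 5 4 16 6 8 2 7)|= 8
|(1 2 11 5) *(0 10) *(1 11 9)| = |(0 10)(1 2 9)(5 11)| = 6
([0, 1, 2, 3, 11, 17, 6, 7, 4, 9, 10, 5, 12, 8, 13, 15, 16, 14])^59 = [0, 1, 2, 3, 17, 13, 6, 7, 5, 9, 10, 14, 12, 11, 4, 15, 16, 8]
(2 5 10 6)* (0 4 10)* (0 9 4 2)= (0 2 5 9 4 10 6)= [2, 1, 5, 3, 10, 9, 0, 7, 8, 4, 6]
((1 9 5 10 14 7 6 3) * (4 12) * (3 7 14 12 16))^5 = ((1 9 5 10 12 4 16 3)(6 7))^5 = (1 4 5 3 12 9 16 10)(6 7)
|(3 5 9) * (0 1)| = 6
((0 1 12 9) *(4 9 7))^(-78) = ((0 1 12 7 4 9))^(-78) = (12)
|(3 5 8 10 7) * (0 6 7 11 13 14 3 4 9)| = 35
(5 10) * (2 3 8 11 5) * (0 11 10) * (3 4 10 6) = (0 11 5)(2 4 10)(3 8 6) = [11, 1, 4, 8, 10, 0, 3, 7, 6, 9, 2, 5]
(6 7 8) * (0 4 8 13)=(0 4 8 6 7 13)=[4, 1, 2, 3, 8, 5, 7, 13, 6, 9, 10, 11, 12, 0]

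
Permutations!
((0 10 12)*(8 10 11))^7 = (0 8 12 11 10) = ((0 11 8 10 12))^7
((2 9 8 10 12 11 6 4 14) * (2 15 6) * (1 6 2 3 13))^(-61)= ((1 6 4 14 15 2 9 8 10 12 11 3 13))^(-61)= (1 15 10 13 14 8 3 4 9 11 6 2 12)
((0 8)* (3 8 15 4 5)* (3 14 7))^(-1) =(0 8 3 7 14 5 4 15)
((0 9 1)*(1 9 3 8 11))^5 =((0 3 8 11 1))^5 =(11)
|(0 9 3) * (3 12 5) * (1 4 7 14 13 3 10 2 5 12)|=|(0 9 1 4 7 14 13 3)(2 5 10)|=24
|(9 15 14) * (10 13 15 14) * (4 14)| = |(4 14 9)(10 13 15)| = 3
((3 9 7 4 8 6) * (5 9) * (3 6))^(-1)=(3 8 4 7 9 5)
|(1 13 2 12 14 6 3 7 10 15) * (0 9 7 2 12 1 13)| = 12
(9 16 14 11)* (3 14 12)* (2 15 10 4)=(2 15 10 4)(3 14 11 9 16 12)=[0, 1, 15, 14, 2, 5, 6, 7, 8, 16, 4, 9, 3, 13, 11, 10, 12]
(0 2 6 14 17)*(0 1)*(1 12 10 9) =(0 2 6 14 17 12 10 9 1) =[2, 0, 6, 3, 4, 5, 14, 7, 8, 1, 9, 11, 10, 13, 17, 15, 16, 12]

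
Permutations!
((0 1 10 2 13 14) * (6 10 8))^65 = ((0 1 8 6 10 2 13 14))^65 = (0 1 8 6 10 2 13 14)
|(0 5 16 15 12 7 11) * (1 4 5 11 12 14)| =6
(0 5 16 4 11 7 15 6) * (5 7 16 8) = (0 7 15 6)(4 11 16)(5 8) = [7, 1, 2, 3, 11, 8, 0, 15, 5, 9, 10, 16, 12, 13, 14, 6, 4]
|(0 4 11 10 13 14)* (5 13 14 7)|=|(0 4 11 10 14)(5 13 7)|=15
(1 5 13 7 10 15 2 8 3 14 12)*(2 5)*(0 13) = (0 13 7 10 15 5)(1 2 8 3 14 12) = [13, 2, 8, 14, 4, 0, 6, 10, 3, 9, 15, 11, 1, 7, 12, 5]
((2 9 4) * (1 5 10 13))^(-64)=(13)(2 4 9)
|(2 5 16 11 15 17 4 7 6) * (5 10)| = 10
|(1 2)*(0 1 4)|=4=|(0 1 2 4)|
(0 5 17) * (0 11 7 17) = (0 5)(7 17 11) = [5, 1, 2, 3, 4, 0, 6, 17, 8, 9, 10, 7, 12, 13, 14, 15, 16, 11]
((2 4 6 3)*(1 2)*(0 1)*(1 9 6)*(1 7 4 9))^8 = ((0 1 2 9 6 3)(4 7))^8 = (0 2 6)(1 9 3)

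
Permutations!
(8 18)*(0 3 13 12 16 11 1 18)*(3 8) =(0 8)(1 18 3 13 12 16 11) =[8, 18, 2, 13, 4, 5, 6, 7, 0, 9, 10, 1, 16, 12, 14, 15, 11, 17, 3]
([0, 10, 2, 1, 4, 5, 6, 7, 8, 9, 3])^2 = (1 3 10)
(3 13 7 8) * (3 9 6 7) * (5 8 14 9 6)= [0, 1, 2, 13, 4, 8, 7, 14, 6, 5, 10, 11, 12, 3, 9]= (3 13)(5 8 6 7 14 9)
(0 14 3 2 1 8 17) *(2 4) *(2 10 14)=(0 2 1 8 17)(3 4 10 14)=[2, 8, 1, 4, 10, 5, 6, 7, 17, 9, 14, 11, 12, 13, 3, 15, 16, 0]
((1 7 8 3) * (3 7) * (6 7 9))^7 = (1 3)(6 9 8 7)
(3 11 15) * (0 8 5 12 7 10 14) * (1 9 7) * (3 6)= (0 8 5 12 1 9 7 10 14)(3 11 15 6)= [8, 9, 2, 11, 4, 12, 3, 10, 5, 7, 14, 15, 1, 13, 0, 6]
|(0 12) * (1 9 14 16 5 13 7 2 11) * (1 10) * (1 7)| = 12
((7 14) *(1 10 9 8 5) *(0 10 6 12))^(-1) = ((0 10 9 8 5 1 6 12)(7 14))^(-1) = (0 12 6 1 5 8 9 10)(7 14)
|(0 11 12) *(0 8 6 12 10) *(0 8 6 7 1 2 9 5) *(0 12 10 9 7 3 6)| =60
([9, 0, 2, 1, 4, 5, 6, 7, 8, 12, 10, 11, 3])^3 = [3, 12, 2, 9, 4, 5, 6, 7, 8, 1, 10, 11, 0]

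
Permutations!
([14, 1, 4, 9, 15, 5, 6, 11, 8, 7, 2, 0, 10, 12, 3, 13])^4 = (0 7 3)(2 12 15)(4 10 13)(9 14 11)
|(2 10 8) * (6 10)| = |(2 6 10 8)| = 4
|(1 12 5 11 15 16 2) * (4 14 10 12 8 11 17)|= 6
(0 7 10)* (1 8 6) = (0 7 10)(1 8 6) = [7, 8, 2, 3, 4, 5, 1, 10, 6, 9, 0]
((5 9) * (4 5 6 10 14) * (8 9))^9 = (4 8 6 14 5 9 10)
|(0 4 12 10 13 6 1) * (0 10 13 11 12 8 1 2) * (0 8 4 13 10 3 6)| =30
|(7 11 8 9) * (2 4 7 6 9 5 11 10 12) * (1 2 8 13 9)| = |(1 2 4 7 10 12 8 5 11 13 9 6)| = 12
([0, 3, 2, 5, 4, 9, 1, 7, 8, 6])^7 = [0, 5, 2, 9, 4, 6, 3, 7, 8, 1]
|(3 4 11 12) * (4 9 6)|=|(3 9 6 4 11 12)|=6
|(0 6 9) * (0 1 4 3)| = 6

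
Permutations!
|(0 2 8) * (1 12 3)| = 3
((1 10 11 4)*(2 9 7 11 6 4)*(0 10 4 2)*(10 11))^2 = ((0 11)(1 4)(2 9 7 10 6))^2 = (11)(2 7 6 9 10)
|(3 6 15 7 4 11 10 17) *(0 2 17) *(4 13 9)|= |(0 2 17 3 6 15 7 13 9 4 11 10)|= 12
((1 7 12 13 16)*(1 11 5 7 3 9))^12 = (16)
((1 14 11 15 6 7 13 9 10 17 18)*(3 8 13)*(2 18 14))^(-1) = (1 18 2)(3 7 6 15 11 14 17 10 9 13 8)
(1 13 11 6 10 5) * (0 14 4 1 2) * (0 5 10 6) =(0 14 4 1 13 11)(2 5) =[14, 13, 5, 3, 1, 2, 6, 7, 8, 9, 10, 0, 12, 11, 4]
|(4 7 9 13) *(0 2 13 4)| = 3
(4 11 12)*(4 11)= (11 12)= [0, 1, 2, 3, 4, 5, 6, 7, 8, 9, 10, 12, 11]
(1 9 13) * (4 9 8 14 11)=(1 8 14 11 4 9 13)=[0, 8, 2, 3, 9, 5, 6, 7, 14, 13, 10, 4, 12, 1, 11]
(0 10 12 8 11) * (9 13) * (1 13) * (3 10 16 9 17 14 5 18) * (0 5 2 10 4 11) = (0 16 9 1 13 17 14 2 10 12 8)(3 4 11 5 18) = [16, 13, 10, 4, 11, 18, 6, 7, 0, 1, 12, 5, 8, 17, 2, 15, 9, 14, 3]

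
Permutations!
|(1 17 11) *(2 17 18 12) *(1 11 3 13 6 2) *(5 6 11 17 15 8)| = |(1 18 12)(2 15 8 5 6)(3 13 11 17)| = 60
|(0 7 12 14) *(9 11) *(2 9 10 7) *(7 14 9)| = 8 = |(0 2 7 12 9 11 10 14)|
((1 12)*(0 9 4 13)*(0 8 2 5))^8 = ((0 9 4 13 8 2 5)(1 12))^8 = (0 9 4 13 8 2 5)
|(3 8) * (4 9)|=2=|(3 8)(4 9)|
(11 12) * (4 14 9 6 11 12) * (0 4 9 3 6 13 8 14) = [4, 1, 2, 6, 0, 5, 11, 7, 14, 13, 10, 9, 12, 8, 3] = (0 4)(3 6 11 9 13 8 14)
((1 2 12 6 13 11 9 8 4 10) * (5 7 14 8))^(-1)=(1 10 4 8 14 7 5 9 11 13 6 12 2)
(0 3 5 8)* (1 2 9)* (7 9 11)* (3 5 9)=[5, 2, 11, 9, 4, 8, 6, 3, 0, 1, 10, 7]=(0 5 8)(1 2 11 7 3 9)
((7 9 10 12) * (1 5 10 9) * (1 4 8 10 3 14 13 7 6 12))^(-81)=((1 5 3 14 13 7 4 8 10)(6 12))^(-81)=(14)(6 12)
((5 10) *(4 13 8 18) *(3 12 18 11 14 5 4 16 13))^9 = ((3 12 18 16 13 8 11 14 5 10 4))^9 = (3 10 14 8 16 12 4 5 11 13 18)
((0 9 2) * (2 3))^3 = (0 2 3 9)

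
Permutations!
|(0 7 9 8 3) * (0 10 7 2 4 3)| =8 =|(0 2 4 3 10 7 9 8)|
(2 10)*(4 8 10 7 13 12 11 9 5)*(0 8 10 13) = [8, 1, 7, 3, 10, 4, 6, 0, 13, 5, 2, 9, 11, 12] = (0 8 13 12 11 9 5 4 10 2 7)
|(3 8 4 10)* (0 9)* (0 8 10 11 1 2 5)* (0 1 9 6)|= |(0 6)(1 2 5)(3 10)(4 11 9 8)|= 12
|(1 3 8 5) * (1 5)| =|(1 3 8)| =3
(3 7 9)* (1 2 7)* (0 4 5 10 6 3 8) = [4, 2, 7, 1, 5, 10, 3, 9, 0, 8, 6] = (0 4 5 10 6 3 1 2 7 9 8)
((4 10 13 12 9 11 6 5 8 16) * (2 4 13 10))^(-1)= (2 4)(5 6 11 9 12 13 16 8)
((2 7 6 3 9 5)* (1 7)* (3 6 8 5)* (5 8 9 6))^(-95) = (1 3 2 9 5 7 6)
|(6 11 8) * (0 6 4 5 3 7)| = 8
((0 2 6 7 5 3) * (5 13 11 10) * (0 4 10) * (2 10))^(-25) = ((0 10 5 3 4 2 6 7 13 11))^(-25) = (0 2)(3 13)(4 11)(5 7)(6 10)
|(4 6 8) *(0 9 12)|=|(0 9 12)(4 6 8)|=3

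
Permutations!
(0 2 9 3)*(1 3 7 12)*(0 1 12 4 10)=(12)(0 2 9 7 4 10)(1 3)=[2, 3, 9, 1, 10, 5, 6, 4, 8, 7, 0, 11, 12]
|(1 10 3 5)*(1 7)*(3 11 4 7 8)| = |(1 10 11 4 7)(3 5 8)| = 15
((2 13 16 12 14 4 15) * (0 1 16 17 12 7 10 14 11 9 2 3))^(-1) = (0 3 15 4 14 10 7 16 1)(2 9 11 12 17 13)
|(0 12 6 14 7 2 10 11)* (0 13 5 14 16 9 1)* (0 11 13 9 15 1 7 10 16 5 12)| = |(1 11 9 7 2 16 15)(5 14 10 13 12 6)| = 42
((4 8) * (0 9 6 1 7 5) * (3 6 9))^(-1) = ((9)(0 3 6 1 7 5)(4 8))^(-1) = (9)(0 5 7 1 6 3)(4 8)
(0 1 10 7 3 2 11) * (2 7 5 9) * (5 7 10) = (0 1 5 9 2 11)(3 10 7) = [1, 5, 11, 10, 4, 9, 6, 3, 8, 2, 7, 0]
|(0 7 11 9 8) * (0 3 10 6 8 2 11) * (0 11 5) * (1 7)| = 28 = |(0 1 7 11 9 2 5)(3 10 6 8)|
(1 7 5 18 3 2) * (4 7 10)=(1 10 4 7 5 18 3 2)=[0, 10, 1, 2, 7, 18, 6, 5, 8, 9, 4, 11, 12, 13, 14, 15, 16, 17, 3]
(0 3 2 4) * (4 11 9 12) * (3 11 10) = (0 11 9 12 4)(2 10 3) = [11, 1, 10, 2, 0, 5, 6, 7, 8, 12, 3, 9, 4]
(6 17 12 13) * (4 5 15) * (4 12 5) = (5 15 12 13 6 17) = [0, 1, 2, 3, 4, 15, 17, 7, 8, 9, 10, 11, 13, 6, 14, 12, 16, 5]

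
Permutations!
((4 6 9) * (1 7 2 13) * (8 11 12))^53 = ((1 7 2 13)(4 6 9)(8 11 12))^53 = (1 7 2 13)(4 9 6)(8 12 11)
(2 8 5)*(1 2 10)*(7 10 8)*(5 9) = (1 2 7 10)(5 8 9) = [0, 2, 7, 3, 4, 8, 6, 10, 9, 5, 1]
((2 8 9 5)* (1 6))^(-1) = (1 6)(2 5 9 8)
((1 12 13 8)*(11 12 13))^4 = ((1 13 8)(11 12))^4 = (1 13 8)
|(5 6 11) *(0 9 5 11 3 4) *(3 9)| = 3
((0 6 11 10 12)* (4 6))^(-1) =(0 12 10 11 6 4)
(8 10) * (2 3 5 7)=[0, 1, 3, 5, 4, 7, 6, 2, 10, 9, 8]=(2 3 5 7)(8 10)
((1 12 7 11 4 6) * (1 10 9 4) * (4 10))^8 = ((1 12 7 11)(4 6)(9 10))^8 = (12)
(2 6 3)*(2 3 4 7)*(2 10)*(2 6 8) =(2 8)(4 7 10 6) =[0, 1, 8, 3, 7, 5, 4, 10, 2, 9, 6]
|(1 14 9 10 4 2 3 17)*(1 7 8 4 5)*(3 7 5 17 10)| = 28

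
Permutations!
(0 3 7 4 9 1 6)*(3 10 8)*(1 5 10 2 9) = (0 2 9 5 10 8 3 7 4 1 6) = [2, 6, 9, 7, 1, 10, 0, 4, 3, 5, 8]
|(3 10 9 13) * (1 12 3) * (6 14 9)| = |(1 12 3 10 6 14 9 13)| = 8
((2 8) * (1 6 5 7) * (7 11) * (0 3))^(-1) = (0 3)(1 7 11 5 6)(2 8)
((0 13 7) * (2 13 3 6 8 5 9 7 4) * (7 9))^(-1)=((0 3 6 8 5 7)(2 13 4))^(-1)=(0 7 5 8 6 3)(2 4 13)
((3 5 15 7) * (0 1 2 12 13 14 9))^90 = ((0 1 2 12 13 14 9)(3 5 15 7))^90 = (0 9 14 13 12 2 1)(3 15)(5 7)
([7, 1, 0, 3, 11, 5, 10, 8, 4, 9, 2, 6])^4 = (0 11)(2 4)(6 7)(8 10)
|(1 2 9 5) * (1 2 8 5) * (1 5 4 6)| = |(1 8 4 6)(2 9 5)| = 12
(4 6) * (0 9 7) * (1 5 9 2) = (0 2 1 5 9 7)(4 6) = [2, 5, 1, 3, 6, 9, 4, 0, 8, 7]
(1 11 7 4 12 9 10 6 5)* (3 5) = (1 11 7 4 12 9 10 6 3 5) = [0, 11, 2, 5, 12, 1, 3, 4, 8, 10, 6, 7, 9]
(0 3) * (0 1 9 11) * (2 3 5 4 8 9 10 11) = [5, 10, 3, 1, 8, 4, 6, 7, 9, 2, 11, 0] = (0 5 4 8 9 2 3 1 10 11)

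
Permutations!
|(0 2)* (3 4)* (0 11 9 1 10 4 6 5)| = |(0 2 11 9 1 10 4 3 6 5)| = 10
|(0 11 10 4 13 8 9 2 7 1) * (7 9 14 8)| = 14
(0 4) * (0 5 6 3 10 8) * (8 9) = (0 4 5 6 3 10 9 8) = [4, 1, 2, 10, 5, 6, 3, 7, 0, 8, 9]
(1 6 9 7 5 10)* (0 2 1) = (0 2 1 6 9 7 5 10) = [2, 6, 1, 3, 4, 10, 9, 5, 8, 7, 0]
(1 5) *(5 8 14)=(1 8 14 5)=[0, 8, 2, 3, 4, 1, 6, 7, 14, 9, 10, 11, 12, 13, 5]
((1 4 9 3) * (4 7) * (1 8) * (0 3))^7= ((0 3 8 1 7 4 9))^7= (9)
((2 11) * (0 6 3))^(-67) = (0 3 6)(2 11)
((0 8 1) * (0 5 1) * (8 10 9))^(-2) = (0 9)(8 10)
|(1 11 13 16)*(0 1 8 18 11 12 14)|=20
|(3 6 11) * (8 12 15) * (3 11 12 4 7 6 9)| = 6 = |(3 9)(4 7 6 12 15 8)|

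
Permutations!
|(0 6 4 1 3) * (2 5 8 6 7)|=9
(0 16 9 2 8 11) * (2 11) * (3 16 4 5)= [4, 1, 8, 16, 5, 3, 6, 7, 2, 11, 10, 0, 12, 13, 14, 15, 9]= (0 4 5 3 16 9 11)(2 8)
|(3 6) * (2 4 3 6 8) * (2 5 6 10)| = 7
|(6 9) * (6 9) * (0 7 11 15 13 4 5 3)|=8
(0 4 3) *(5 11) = (0 4 3)(5 11) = [4, 1, 2, 0, 3, 11, 6, 7, 8, 9, 10, 5]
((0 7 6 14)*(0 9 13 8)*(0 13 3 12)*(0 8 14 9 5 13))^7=(5 13 14)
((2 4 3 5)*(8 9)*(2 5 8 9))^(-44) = ((9)(2 4 3 8))^(-44) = (9)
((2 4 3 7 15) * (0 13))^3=((0 13)(2 4 3 7 15))^3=(0 13)(2 7 4 15 3)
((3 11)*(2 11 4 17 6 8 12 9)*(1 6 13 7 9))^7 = (1 12 8 6)(2 9 7 13 17 4 3 11)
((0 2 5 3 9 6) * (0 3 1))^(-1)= (0 1 5 2)(3 6 9)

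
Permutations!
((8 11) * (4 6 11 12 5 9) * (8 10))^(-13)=(4 10 5 6 8 9 11 12)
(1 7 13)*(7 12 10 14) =(1 12 10 14 7 13) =[0, 12, 2, 3, 4, 5, 6, 13, 8, 9, 14, 11, 10, 1, 7]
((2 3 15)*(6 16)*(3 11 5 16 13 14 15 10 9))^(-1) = (2 15 14 13 6 16 5 11)(3 9 10) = ((2 11 5 16 6 13 14 15)(3 10 9))^(-1)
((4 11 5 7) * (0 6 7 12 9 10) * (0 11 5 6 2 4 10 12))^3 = ((0 2 4 5)(6 7 10 11)(9 12))^3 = (0 5 4 2)(6 11 10 7)(9 12)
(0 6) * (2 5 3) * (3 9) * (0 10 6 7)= (0 7)(2 5 9 3)(6 10)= [7, 1, 5, 2, 4, 9, 10, 0, 8, 3, 6]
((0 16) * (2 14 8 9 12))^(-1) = ((0 16)(2 14 8 9 12))^(-1) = (0 16)(2 12 9 8 14)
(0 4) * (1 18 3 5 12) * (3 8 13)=(0 4)(1 18 8 13 3 5 12)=[4, 18, 2, 5, 0, 12, 6, 7, 13, 9, 10, 11, 1, 3, 14, 15, 16, 17, 8]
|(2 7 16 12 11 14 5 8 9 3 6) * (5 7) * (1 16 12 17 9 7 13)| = |(1 16 17 9 3 6 2 5 8 7 12 11 14 13)| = 14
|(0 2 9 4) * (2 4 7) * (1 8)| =|(0 4)(1 8)(2 9 7)| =6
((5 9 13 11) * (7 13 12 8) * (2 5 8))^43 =(2 12 9 5)(7 8 11 13)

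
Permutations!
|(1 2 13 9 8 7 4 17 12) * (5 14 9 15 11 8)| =30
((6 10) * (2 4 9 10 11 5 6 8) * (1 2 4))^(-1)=(1 2)(4 8 10 9)(5 11 6)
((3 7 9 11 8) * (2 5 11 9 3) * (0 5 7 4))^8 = (11)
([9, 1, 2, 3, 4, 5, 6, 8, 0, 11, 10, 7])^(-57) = (0 7 9 8 11)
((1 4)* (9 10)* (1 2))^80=(10)(1 2 4)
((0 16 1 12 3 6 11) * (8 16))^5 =(0 3 16 11 12 8 6 1)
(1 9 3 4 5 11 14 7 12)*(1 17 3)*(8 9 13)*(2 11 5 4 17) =(1 13 8 9)(2 11 14 7 12)(3 17) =[0, 13, 11, 17, 4, 5, 6, 12, 9, 1, 10, 14, 2, 8, 7, 15, 16, 3]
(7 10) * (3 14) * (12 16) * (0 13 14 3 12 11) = (0 13 14 12 16 11)(7 10) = [13, 1, 2, 3, 4, 5, 6, 10, 8, 9, 7, 0, 16, 14, 12, 15, 11]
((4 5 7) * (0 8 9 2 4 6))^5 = (0 5 9 6 4 8 7 2)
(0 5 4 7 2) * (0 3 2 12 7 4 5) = (2 3)(7 12) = [0, 1, 3, 2, 4, 5, 6, 12, 8, 9, 10, 11, 7]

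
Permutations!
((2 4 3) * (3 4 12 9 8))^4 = (2 3 8 9 12)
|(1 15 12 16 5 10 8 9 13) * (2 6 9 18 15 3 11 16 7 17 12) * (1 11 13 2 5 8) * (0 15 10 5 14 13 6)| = 42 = |(0 15 14 13 11 16 8 18 10 1 3 6 9 2)(7 17 12)|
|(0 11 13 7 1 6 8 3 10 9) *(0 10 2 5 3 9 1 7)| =15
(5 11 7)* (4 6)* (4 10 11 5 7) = (4 6 10 11) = [0, 1, 2, 3, 6, 5, 10, 7, 8, 9, 11, 4]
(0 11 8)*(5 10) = (0 11 8)(5 10) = [11, 1, 2, 3, 4, 10, 6, 7, 0, 9, 5, 8]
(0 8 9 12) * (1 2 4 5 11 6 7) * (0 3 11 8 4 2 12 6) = [4, 12, 2, 11, 5, 8, 7, 1, 9, 6, 10, 0, 3] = (0 4 5 8 9 6 7 1 12 3 11)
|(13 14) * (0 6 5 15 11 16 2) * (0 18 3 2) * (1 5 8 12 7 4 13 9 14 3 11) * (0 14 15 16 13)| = |(0 6 8 12 7 4)(1 5 16 14 9 15)(2 18 11 13 3)| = 30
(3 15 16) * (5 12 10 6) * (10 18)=[0, 1, 2, 15, 4, 12, 5, 7, 8, 9, 6, 11, 18, 13, 14, 16, 3, 17, 10]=(3 15 16)(5 12 18 10 6)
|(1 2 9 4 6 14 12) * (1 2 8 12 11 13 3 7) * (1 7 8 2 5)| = |(1 2 9 4 6 14 11 13 3 8 12 5)| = 12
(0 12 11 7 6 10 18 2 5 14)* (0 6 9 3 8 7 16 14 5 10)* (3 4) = (0 12 11 16 14 6)(2 10 18)(3 8 7 9 4) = [12, 1, 10, 8, 3, 5, 0, 9, 7, 4, 18, 16, 11, 13, 6, 15, 14, 17, 2]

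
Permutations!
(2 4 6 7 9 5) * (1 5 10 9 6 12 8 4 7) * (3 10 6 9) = (1 5 2 7 9 6)(3 10)(4 12 8) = [0, 5, 7, 10, 12, 2, 1, 9, 4, 6, 3, 11, 8]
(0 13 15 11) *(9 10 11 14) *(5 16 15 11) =(0 13 11)(5 16 15 14 9 10) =[13, 1, 2, 3, 4, 16, 6, 7, 8, 10, 5, 0, 12, 11, 9, 14, 15]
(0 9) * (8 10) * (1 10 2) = (0 9)(1 10 8 2) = [9, 10, 1, 3, 4, 5, 6, 7, 2, 0, 8]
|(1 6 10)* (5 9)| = |(1 6 10)(5 9)| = 6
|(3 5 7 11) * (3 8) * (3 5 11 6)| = |(3 11 8 5 7 6)| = 6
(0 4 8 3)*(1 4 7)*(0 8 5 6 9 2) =(0 7 1 4 5 6 9 2)(3 8) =[7, 4, 0, 8, 5, 6, 9, 1, 3, 2]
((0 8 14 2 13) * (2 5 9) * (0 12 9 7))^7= (0 14 7 8 5)(2 9 12 13)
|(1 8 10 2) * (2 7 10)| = |(1 8 2)(7 10)| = 6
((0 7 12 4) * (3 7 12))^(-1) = (0 4 12)(3 7)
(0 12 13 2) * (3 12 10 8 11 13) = (0 10 8 11 13 2)(3 12) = [10, 1, 0, 12, 4, 5, 6, 7, 11, 9, 8, 13, 3, 2]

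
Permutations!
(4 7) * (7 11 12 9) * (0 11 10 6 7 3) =(0 11 12 9 3)(4 10 6 7) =[11, 1, 2, 0, 10, 5, 7, 4, 8, 3, 6, 12, 9]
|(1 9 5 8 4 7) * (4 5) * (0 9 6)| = |(0 9 4 7 1 6)(5 8)| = 6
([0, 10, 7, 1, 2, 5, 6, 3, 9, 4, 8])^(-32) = [0, 1, 2, 3, 4, 5, 6, 7, 8, 9, 10]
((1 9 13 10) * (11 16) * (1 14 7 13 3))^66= (16)(7 10)(13 14)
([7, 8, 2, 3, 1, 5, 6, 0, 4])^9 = (8)(0 7)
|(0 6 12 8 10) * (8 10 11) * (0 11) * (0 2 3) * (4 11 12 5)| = 8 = |(0 6 5 4 11 8 2 3)(10 12)|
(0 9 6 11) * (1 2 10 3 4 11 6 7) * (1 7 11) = (0 9 11)(1 2 10 3 4) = [9, 2, 10, 4, 1, 5, 6, 7, 8, 11, 3, 0]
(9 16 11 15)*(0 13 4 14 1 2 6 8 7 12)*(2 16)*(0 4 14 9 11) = [13, 16, 6, 3, 9, 5, 8, 12, 7, 2, 10, 15, 4, 14, 1, 11, 0] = (0 13 14 1 16)(2 6 8 7 12 4 9)(11 15)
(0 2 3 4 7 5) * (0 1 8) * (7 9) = (0 2 3 4 9 7 5 1 8) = [2, 8, 3, 4, 9, 1, 6, 5, 0, 7]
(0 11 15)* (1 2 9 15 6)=(0 11 6 1 2 9 15)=[11, 2, 9, 3, 4, 5, 1, 7, 8, 15, 10, 6, 12, 13, 14, 0]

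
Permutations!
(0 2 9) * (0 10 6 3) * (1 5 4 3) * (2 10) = [10, 5, 9, 0, 3, 4, 1, 7, 8, 2, 6] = (0 10 6 1 5 4 3)(2 9)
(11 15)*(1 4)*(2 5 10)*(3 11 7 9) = (1 4)(2 5 10)(3 11 15 7 9) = [0, 4, 5, 11, 1, 10, 6, 9, 8, 3, 2, 15, 12, 13, 14, 7]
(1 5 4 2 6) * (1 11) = (1 5 4 2 6 11) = [0, 5, 6, 3, 2, 4, 11, 7, 8, 9, 10, 1]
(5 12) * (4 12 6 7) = (4 12 5 6 7) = [0, 1, 2, 3, 12, 6, 7, 4, 8, 9, 10, 11, 5]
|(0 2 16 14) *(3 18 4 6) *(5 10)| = 4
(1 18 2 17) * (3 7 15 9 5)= (1 18 2 17)(3 7 15 9 5)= [0, 18, 17, 7, 4, 3, 6, 15, 8, 5, 10, 11, 12, 13, 14, 9, 16, 1, 2]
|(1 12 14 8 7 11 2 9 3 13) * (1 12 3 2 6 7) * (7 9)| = 30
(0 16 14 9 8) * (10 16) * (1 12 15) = (0 10 16 14 9 8)(1 12 15) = [10, 12, 2, 3, 4, 5, 6, 7, 0, 8, 16, 11, 15, 13, 9, 1, 14]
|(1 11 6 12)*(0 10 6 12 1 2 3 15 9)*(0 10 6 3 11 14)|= 12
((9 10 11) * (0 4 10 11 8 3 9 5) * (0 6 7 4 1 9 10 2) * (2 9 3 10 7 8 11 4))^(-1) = ((0 1 3 7 2)(4 9)(5 6 8 10 11))^(-1) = (0 2 7 3 1)(4 9)(5 11 10 8 6)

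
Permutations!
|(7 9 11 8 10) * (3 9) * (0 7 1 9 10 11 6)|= 14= |(0 7 3 10 1 9 6)(8 11)|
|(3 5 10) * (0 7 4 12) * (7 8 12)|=|(0 8 12)(3 5 10)(4 7)|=6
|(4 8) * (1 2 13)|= |(1 2 13)(4 8)|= 6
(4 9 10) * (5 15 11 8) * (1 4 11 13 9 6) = [0, 4, 2, 3, 6, 15, 1, 7, 5, 10, 11, 8, 12, 9, 14, 13] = (1 4 6)(5 15 13 9 10 11 8)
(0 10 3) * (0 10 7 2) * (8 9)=(0 7 2)(3 10)(8 9)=[7, 1, 0, 10, 4, 5, 6, 2, 9, 8, 3]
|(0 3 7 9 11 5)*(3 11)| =3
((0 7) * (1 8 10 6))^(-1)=(0 7)(1 6 10 8)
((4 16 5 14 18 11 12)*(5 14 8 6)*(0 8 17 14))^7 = (0 11 5 16 18 6 4 14 8 12 17)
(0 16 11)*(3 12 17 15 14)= (0 16 11)(3 12 17 15 14)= [16, 1, 2, 12, 4, 5, 6, 7, 8, 9, 10, 0, 17, 13, 3, 14, 11, 15]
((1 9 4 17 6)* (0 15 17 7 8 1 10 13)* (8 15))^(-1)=(0 13 10 6 17 15 7 4 9 1 8)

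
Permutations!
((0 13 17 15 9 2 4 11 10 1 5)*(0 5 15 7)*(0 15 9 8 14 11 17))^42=((0 13)(1 9 2 4 17 7 15 8 14 11 10))^42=(1 11 8 7 4 9 10 14 15 17 2)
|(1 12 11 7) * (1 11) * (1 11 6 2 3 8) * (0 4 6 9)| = 11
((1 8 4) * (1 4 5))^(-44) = ((1 8 5))^(-44) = (1 8 5)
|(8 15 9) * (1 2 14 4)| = |(1 2 14 4)(8 15 9)| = 12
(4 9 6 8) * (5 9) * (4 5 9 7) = (4 9 6 8 5 7) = [0, 1, 2, 3, 9, 7, 8, 4, 5, 6]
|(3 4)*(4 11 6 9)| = 5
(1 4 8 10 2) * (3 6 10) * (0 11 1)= (0 11 1 4 8 3 6 10 2)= [11, 4, 0, 6, 8, 5, 10, 7, 3, 9, 2, 1]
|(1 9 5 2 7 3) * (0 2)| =|(0 2 7 3 1 9 5)| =7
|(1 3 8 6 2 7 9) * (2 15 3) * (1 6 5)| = |(1 2 7 9 6 15 3 8 5)| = 9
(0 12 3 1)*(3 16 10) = (0 12 16 10 3 1) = [12, 0, 2, 1, 4, 5, 6, 7, 8, 9, 3, 11, 16, 13, 14, 15, 10]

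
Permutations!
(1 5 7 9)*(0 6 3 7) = (0 6 3 7 9 1 5) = [6, 5, 2, 7, 4, 0, 3, 9, 8, 1]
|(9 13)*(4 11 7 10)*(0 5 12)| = |(0 5 12)(4 11 7 10)(9 13)| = 12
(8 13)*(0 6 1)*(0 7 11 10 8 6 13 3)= (0 13 6 1 7 11 10 8 3)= [13, 7, 2, 0, 4, 5, 1, 11, 3, 9, 8, 10, 12, 6]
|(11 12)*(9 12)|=3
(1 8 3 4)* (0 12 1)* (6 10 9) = (0 12 1 8 3 4)(6 10 9) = [12, 8, 2, 4, 0, 5, 10, 7, 3, 6, 9, 11, 1]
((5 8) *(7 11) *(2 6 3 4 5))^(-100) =(11)(2 3 5)(4 8 6)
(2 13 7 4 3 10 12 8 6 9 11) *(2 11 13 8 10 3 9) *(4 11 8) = (2 4 9 13 7 11 8 6)(10 12) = [0, 1, 4, 3, 9, 5, 2, 11, 6, 13, 12, 8, 10, 7]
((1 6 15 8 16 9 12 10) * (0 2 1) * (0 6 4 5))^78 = ((0 2 1 4 5)(6 15 8 16 9 12 10))^78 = (0 4 2 5 1)(6 15 8 16 9 12 10)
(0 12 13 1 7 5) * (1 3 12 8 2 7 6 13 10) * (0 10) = (0 8 2 7 5 10 1 6 13 3 12) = [8, 6, 7, 12, 4, 10, 13, 5, 2, 9, 1, 11, 0, 3]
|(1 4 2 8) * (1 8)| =3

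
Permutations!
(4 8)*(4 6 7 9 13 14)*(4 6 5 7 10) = (4 8 5 7 9 13 14 6 10) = [0, 1, 2, 3, 8, 7, 10, 9, 5, 13, 4, 11, 12, 14, 6]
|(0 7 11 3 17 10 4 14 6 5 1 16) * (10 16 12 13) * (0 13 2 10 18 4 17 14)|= 16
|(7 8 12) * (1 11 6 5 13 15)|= |(1 11 6 5 13 15)(7 8 12)|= 6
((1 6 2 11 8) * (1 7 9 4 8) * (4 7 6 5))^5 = ((1 5 4 8 6 2 11)(7 9))^5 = (1 2 8 5 11 6 4)(7 9)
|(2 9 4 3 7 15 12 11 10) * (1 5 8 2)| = 12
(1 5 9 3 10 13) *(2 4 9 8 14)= (1 5 8 14 2 4 9 3 10 13)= [0, 5, 4, 10, 9, 8, 6, 7, 14, 3, 13, 11, 12, 1, 2]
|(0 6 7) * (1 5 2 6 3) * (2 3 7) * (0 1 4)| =|(0 7 1 5 3 4)(2 6)| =6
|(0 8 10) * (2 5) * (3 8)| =|(0 3 8 10)(2 5)| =4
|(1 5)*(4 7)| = |(1 5)(4 7)| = 2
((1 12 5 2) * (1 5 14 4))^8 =(14) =((1 12 14 4)(2 5))^8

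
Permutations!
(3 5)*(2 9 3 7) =(2 9 3 5 7) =[0, 1, 9, 5, 4, 7, 6, 2, 8, 3]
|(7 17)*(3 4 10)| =|(3 4 10)(7 17)| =6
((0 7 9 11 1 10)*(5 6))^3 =(0 11)(1 7)(5 6)(9 10)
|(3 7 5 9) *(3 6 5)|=6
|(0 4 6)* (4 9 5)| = |(0 9 5 4 6)| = 5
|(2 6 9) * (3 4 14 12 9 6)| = |(2 3 4 14 12 9)| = 6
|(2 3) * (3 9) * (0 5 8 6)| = 12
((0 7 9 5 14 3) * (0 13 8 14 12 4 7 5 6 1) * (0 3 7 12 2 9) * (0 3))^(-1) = (0 1 6 9 2 5)(3 7 14 8 13)(4 12)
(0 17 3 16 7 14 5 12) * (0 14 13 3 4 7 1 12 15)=[17, 12, 2, 16, 7, 15, 6, 13, 8, 9, 10, 11, 14, 3, 5, 0, 1, 4]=(0 17 4 7 13 3 16 1 12 14 5 15)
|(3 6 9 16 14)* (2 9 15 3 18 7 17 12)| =24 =|(2 9 16 14 18 7 17 12)(3 6 15)|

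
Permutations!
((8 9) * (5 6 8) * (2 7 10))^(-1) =(2 10 7)(5 9 8 6)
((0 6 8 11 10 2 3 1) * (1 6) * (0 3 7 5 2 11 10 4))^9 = ((0 1 3 6 8 10 11 4)(2 7 5))^9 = (0 1 3 6 8 10 11 4)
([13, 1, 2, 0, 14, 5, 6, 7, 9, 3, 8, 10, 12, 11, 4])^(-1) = [3, 1, 2, 9, 14, 5, 6, 7, 10, 8, 11, 13, 12, 0, 4]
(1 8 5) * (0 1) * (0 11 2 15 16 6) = (0 1 8 5 11 2 15 16 6) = [1, 8, 15, 3, 4, 11, 0, 7, 5, 9, 10, 2, 12, 13, 14, 16, 6]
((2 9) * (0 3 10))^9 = (10)(2 9)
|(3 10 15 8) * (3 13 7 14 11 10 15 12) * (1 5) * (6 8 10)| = 12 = |(1 5)(3 15 10 12)(6 8 13 7 14 11)|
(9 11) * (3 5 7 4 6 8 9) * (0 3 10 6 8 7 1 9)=(0 3 5 1 9 11 10 6 7 4 8)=[3, 9, 2, 5, 8, 1, 7, 4, 0, 11, 6, 10]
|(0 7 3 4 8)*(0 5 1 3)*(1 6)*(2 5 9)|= 8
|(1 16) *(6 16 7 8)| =5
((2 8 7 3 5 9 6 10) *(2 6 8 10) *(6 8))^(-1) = (2 6 9 5 3 7 8 10)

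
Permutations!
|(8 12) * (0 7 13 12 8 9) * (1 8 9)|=7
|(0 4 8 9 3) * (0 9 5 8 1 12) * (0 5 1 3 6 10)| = 12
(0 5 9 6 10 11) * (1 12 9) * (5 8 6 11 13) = (0 8 6 10 13 5 1 12 9 11) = [8, 12, 2, 3, 4, 1, 10, 7, 6, 11, 13, 0, 9, 5]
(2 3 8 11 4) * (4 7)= [0, 1, 3, 8, 2, 5, 6, 4, 11, 9, 10, 7]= (2 3 8 11 7 4)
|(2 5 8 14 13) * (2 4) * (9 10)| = |(2 5 8 14 13 4)(9 10)| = 6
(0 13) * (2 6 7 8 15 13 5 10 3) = (0 5 10 3 2 6 7 8 15 13) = [5, 1, 6, 2, 4, 10, 7, 8, 15, 9, 3, 11, 12, 0, 14, 13]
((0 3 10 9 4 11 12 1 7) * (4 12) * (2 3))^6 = (0 1 9 3)(2 7 12 10)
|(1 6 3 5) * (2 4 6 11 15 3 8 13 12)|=30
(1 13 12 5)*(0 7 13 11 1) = [7, 11, 2, 3, 4, 0, 6, 13, 8, 9, 10, 1, 5, 12] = (0 7 13 12 5)(1 11)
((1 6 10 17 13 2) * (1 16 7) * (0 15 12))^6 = ((0 15 12)(1 6 10 17 13 2 16 7))^6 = (1 16 13 10)(2 17 6 7)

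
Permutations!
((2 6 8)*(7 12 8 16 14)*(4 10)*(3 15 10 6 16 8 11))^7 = ((2 16 14 7 12 11 3 15 10 4 6 8))^7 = (2 15 14 4 12 8 3 16 10 7 6 11)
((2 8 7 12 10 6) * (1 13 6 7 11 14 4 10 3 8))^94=((1 13 6 2)(3 8 11 14 4 10 7 12))^94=(1 6)(2 13)(3 7 4 11)(8 12 10 14)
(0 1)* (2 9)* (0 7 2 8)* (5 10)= [1, 7, 9, 3, 4, 10, 6, 2, 0, 8, 5]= (0 1 7 2 9 8)(5 10)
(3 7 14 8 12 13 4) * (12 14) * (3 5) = (3 7 12 13 4 5)(8 14) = [0, 1, 2, 7, 5, 3, 6, 12, 14, 9, 10, 11, 13, 4, 8]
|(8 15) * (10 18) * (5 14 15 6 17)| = 6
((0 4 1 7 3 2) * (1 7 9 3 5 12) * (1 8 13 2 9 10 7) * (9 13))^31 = (0 8 1 3 7 2 12 4 9 10 13 5) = ((0 4 1 10 7 5 12 8 9 3 13 2))^31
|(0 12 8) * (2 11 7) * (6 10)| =|(0 12 8)(2 11 7)(6 10)| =6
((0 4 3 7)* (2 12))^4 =(12)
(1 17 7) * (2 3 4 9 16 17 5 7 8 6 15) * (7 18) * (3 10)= (1 5 18 7)(2 10 3 4 9 16 17 8 6 15)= [0, 5, 10, 4, 9, 18, 15, 1, 6, 16, 3, 11, 12, 13, 14, 2, 17, 8, 7]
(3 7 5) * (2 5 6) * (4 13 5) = [0, 1, 4, 7, 13, 3, 2, 6, 8, 9, 10, 11, 12, 5] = (2 4 13 5 3 7 6)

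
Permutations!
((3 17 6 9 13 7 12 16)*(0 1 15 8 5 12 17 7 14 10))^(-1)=(0 10 14 13 9 6 17 7 3 16 12 5 8 15 1)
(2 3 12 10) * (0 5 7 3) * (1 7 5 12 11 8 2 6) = (0 12 10 6 1 7 3 11 8 2) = [12, 7, 0, 11, 4, 5, 1, 3, 2, 9, 6, 8, 10]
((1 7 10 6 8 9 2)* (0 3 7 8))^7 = (0 7 6 3 10)(1 2 9 8)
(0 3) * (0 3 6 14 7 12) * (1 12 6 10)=[10, 12, 2, 3, 4, 5, 14, 6, 8, 9, 1, 11, 0, 13, 7]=(0 10 1 12)(6 14 7)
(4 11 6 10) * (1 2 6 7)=(1 2 6 10 4 11 7)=[0, 2, 6, 3, 11, 5, 10, 1, 8, 9, 4, 7]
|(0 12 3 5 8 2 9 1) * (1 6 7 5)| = |(0 12 3 1)(2 9 6 7 5 8)| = 12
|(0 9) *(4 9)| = 3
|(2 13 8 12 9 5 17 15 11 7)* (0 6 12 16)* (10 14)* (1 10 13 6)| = 63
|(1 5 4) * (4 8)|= 4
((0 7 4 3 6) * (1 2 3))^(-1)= (0 6 3 2 1 4 7)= ((0 7 4 1 2 3 6))^(-1)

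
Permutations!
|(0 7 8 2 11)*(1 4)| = 10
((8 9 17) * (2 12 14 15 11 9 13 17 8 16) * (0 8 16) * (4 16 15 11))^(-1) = (0 17 13 8)(2 16 4 15 9 11 14 12)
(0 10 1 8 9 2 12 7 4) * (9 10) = [9, 8, 12, 3, 0, 5, 6, 4, 10, 2, 1, 11, 7] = (0 9 2 12 7 4)(1 8 10)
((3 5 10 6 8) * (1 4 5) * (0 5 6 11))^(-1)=(0 11 10 5)(1 3 8 6 4)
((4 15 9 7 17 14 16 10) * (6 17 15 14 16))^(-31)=(4 10 16 17 6 14)(7 9 15)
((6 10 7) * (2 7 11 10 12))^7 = ((2 7 6 12)(10 11))^7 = (2 12 6 7)(10 11)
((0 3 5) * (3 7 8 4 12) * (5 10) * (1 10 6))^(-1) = ((0 7 8 4 12 3 6 1 10 5))^(-1) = (0 5 10 1 6 3 12 4 8 7)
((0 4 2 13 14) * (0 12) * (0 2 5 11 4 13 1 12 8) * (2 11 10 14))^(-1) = ((0 13 2 1 12 11 4 5 10 14 8))^(-1) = (0 8 14 10 5 4 11 12 1 2 13)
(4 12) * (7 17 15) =(4 12)(7 17 15) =[0, 1, 2, 3, 12, 5, 6, 17, 8, 9, 10, 11, 4, 13, 14, 7, 16, 15]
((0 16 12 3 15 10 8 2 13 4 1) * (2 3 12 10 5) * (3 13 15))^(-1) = (0 1 4 13 8 10 16)(2 5 15)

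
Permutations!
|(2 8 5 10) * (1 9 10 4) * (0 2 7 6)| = 10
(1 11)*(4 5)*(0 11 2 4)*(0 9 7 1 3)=(0 11 3)(1 2 4 5 9 7)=[11, 2, 4, 0, 5, 9, 6, 1, 8, 7, 10, 3]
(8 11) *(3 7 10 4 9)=(3 7 10 4 9)(8 11)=[0, 1, 2, 7, 9, 5, 6, 10, 11, 3, 4, 8]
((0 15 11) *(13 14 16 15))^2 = (0 14 15)(11 13 16)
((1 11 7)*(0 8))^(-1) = ((0 8)(1 11 7))^(-1) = (0 8)(1 7 11)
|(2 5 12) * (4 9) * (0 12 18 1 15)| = 14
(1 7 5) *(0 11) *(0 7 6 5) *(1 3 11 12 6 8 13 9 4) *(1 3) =(0 12 6 5 1 8 13 9 4 3 11 7) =[12, 8, 2, 11, 3, 1, 5, 0, 13, 4, 10, 7, 6, 9]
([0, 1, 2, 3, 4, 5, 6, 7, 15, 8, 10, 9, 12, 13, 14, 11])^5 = [0, 1, 2, 3, 4, 5, 6, 7, 15, 8, 10, 9, 12, 13, 14, 11]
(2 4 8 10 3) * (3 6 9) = (2 4 8 10 6 9 3) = [0, 1, 4, 2, 8, 5, 9, 7, 10, 3, 6]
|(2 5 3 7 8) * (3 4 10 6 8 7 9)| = |(2 5 4 10 6 8)(3 9)| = 6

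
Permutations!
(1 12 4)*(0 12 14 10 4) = (0 12)(1 14 10 4) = [12, 14, 2, 3, 1, 5, 6, 7, 8, 9, 4, 11, 0, 13, 10]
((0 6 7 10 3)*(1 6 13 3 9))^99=(13)(1 9 10 7 6)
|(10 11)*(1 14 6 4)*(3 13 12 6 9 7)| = |(1 14 9 7 3 13 12 6 4)(10 11)| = 18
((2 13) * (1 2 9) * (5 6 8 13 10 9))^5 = ((1 2 10 9)(5 6 8 13))^5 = (1 2 10 9)(5 6 8 13)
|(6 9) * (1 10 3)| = 6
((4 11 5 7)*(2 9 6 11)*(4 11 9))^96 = (11)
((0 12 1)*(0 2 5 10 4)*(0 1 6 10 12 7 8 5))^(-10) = (12)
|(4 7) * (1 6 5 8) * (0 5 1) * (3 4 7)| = 6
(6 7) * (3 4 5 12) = (3 4 5 12)(6 7) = [0, 1, 2, 4, 5, 12, 7, 6, 8, 9, 10, 11, 3]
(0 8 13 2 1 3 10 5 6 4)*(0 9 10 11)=[8, 3, 1, 11, 9, 6, 4, 7, 13, 10, 5, 0, 12, 2]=(0 8 13 2 1 3 11)(4 9 10 5 6)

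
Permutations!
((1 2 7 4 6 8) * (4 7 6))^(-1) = (1 8 6 2)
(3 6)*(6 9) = (3 9 6) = [0, 1, 2, 9, 4, 5, 3, 7, 8, 6]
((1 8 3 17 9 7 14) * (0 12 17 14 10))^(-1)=(0 10 7 9 17 12)(1 14 3 8)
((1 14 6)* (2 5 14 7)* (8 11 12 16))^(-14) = (1 14 2)(5 7 6)(8 12)(11 16)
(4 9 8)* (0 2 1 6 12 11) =(0 2 1 6 12 11)(4 9 8) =[2, 6, 1, 3, 9, 5, 12, 7, 4, 8, 10, 0, 11]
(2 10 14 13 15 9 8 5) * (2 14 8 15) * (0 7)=(0 7)(2 10 8 5 14 13)(9 15)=[7, 1, 10, 3, 4, 14, 6, 0, 5, 15, 8, 11, 12, 2, 13, 9]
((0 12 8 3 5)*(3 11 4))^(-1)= (0 5 3 4 11 8 12)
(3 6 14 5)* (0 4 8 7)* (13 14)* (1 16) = (0 4 8 7)(1 16)(3 6 13 14 5) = [4, 16, 2, 6, 8, 3, 13, 0, 7, 9, 10, 11, 12, 14, 5, 15, 1]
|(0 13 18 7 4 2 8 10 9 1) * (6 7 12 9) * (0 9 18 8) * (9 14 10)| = 22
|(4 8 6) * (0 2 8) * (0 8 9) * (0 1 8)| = 7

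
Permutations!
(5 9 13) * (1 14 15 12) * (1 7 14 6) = (1 6)(5 9 13)(7 14 15 12) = [0, 6, 2, 3, 4, 9, 1, 14, 8, 13, 10, 11, 7, 5, 15, 12]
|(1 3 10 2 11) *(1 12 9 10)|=10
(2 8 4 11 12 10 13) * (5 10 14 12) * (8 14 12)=[0, 1, 14, 3, 11, 10, 6, 7, 4, 9, 13, 5, 12, 2, 8]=(2 14 8 4 11 5 10 13)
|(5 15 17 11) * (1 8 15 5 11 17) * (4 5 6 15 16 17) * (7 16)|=9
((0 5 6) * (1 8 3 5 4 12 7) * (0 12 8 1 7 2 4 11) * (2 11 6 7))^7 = ((0 6 12 11)(2 4 8 3 5 7))^7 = (0 11 12 6)(2 4 8 3 5 7)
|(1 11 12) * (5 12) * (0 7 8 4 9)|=|(0 7 8 4 9)(1 11 5 12)|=20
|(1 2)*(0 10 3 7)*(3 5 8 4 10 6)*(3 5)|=8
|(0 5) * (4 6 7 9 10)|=10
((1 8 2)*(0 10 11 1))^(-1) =(0 2 8 1 11 10) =((0 10 11 1 8 2))^(-1)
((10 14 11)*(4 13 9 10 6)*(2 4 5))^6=(2 11 9)(4 6 10)(5 14 13)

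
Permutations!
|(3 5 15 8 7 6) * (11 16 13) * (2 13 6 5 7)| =|(2 13 11 16 6 3 7 5 15 8)| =10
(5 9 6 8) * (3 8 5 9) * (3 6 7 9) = (3 8)(5 6)(7 9) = [0, 1, 2, 8, 4, 6, 5, 9, 3, 7]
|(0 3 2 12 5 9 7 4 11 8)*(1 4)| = |(0 3 2 12 5 9 7 1 4 11 8)| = 11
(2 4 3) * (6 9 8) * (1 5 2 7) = (1 5 2 4 3 7)(6 9 8) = [0, 5, 4, 7, 3, 2, 9, 1, 6, 8]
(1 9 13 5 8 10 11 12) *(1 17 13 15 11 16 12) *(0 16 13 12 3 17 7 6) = (0 16 3 17 12 7 6)(1 9 15 11)(5 8 10 13) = [16, 9, 2, 17, 4, 8, 0, 6, 10, 15, 13, 1, 7, 5, 14, 11, 3, 12]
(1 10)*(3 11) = (1 10)(3 11) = [0, 10, 2, 11, 4, 5, 6, 7, 8, 9, 1, 3]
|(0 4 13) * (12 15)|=|(0 4 13)(12 15)|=6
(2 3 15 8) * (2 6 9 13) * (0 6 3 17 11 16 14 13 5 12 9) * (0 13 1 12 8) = (0 6 13 2 17 11 16 14 1 12 9 5 8 3 15) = [6, 12, 17, 15, 4, 8, 13, 7, 3, 5, 10, 16, 9, 2, 1, 0, 14, 11]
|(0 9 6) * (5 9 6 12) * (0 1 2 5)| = |(0 6 1 2 5 9 12)| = 7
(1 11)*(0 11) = [11, 0, 2, 3, 4, 5, 6, 7, 8, 9, 10, 1] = (0 11 1)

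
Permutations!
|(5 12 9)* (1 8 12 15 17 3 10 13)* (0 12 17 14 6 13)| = |(0 12 9 5 15 14 6 13 1 8 17 3 10)| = 13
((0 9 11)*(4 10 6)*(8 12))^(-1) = (0 11 9)(4 6 10)(8 12)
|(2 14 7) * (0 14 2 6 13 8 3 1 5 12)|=10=|(0 14 7 6 13 8 3 1 5 12)|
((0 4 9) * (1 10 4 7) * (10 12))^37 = ((0 7 1 12 10 4 9))^37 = (0 1 10 9 7 12 4)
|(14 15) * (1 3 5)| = 6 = |(1 3 5)(14 15)|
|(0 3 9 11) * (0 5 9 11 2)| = |(0 3 11 5 9 2)| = 6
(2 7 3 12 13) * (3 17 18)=(2 7 17 18 3 12 13)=[0, 1, 7, 12, 4, 5, 6, 17, 8, 9, 10, 11, 13, 2, 14, 15, 16, 18, 3]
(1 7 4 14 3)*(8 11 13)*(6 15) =(1 7 4 14 3)(6 15)(8 11 13) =[0, 7, 2, 1, 14, 5, 15, 4, 11, 9, 10, 13, 12, 8, 3, 6]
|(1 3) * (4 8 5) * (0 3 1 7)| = 3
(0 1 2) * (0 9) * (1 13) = (0 13 1 2 9) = [13, 2, 9, 3, 4, 5, 6, 7, 8, 0, 10, 11, 12, 1]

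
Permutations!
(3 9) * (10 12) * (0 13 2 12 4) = (0 13 2 12 10 4)(3 9) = [13, 1, 12, 9, 0, 5, 6, 7, 8, 3, 4, 11, 10, 2]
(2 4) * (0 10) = (0 10)(2 4) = [10, 1, 4, 3, 2, 5, 6, 7, 8, 9, 0]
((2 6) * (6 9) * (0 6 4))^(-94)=(0 6 2 9 4)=((0 6 2 9 4))^(-94)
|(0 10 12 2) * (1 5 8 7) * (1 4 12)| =9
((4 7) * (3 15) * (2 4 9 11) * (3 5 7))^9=(2 4 3 15 5 7 9 11)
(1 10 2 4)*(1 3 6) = (1 10 2 4 3 6) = [0, 10, 4, 6, 3, 5, 1, 7, 8, 9, 2]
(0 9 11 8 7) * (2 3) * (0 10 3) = (0 9 11 8 7 10 3 2) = [9, 1, 0, 2, 4, 5, 6, 10, 7, 11, 3, 8]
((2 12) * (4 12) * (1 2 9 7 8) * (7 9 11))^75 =((1 2 4 12 11 7 8))^75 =(1 7 12 2 8 11 4)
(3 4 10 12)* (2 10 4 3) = (2 10 12) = [0, 1, 10, 3, 4, 5, 6, 7, 8, 9, 12, 11, 2]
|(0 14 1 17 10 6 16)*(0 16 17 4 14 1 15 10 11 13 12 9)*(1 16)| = 13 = |(0 16 1 4 14 15 10 6 17 11 13 12 9)|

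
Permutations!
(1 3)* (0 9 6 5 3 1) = (0 9 6 5 3) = [9, 1, 2, 0, 4, 3, 5, 7, 8, 6]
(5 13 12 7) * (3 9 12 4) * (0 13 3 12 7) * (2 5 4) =(0 13 2 5 3 9 7 4 12) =[13, 1, 5, 9, 12, 3, 6, 4, 8, 7, 10, 11, 0, 2]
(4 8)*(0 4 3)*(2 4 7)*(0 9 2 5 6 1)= (0 7 5 6 1)(2 4 8 3 9)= [7, 0, 4, 9, 8, 6, 1, 5, 3, 2]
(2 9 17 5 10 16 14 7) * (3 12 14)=(2 9 17 5 10 16 3 12 14 7)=[0, 1, 9, 12, 4, 10, 6, 2, 8, 17, 16, 11, 14, 13, 7, 15, 3, 5]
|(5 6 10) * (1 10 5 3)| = 6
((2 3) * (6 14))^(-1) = (2 3)(6 14)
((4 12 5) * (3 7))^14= ((3 7)(4 12 5))^14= (4 5 12)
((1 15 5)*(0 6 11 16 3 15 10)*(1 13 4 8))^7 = (0 13 11 8 3 10 5 6 4 16 1 15)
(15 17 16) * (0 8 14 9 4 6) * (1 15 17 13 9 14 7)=(0 8 7 1 15 13 9 4 6)(16 17)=[8, 15, 2, 3, 6, 5, 0, 1, 7, 4, 10, 11, 12, 9, 14, 13, 17, 16]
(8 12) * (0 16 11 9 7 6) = [16, 1, 2, 3, 4, 5, 0, 6, 12, 7, 10, 9, 8, 13, 14, 15, 11] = (0 16 11 9 7 6)(8 12)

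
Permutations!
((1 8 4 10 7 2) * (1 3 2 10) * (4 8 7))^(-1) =(1 4 10 7)(2 3)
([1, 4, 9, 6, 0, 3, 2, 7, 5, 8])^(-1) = [4, 0, 6, 5, 1, 8, 3, 7, 9, 2]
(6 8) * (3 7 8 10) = (3 7 8 6 10) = [0, 1, 2, 7, 4, 5, 10, 8, 6, 9, 3]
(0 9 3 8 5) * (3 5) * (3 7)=(0 9 5)(3 8 7)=[9, 1, 2, 8, 4, 0, 6, 3, 7, 5]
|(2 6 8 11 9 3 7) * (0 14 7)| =9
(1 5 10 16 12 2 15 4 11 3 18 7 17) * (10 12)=(1 5 12 2 15 4 11 3 18 7 17)(10 16)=[0, 5, 15, 18, 11, 12, 6, 17, 8, 9, 16, 3, 2, 13, 14, 4, 10, 1, 7]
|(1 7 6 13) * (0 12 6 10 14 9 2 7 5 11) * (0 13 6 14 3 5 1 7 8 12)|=30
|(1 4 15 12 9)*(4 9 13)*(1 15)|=6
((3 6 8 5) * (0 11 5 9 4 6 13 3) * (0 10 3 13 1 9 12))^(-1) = ((13)(0 11 5 10 3 1 9 4 6 8 12))^(-1) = (13)(0 12 8 6 4 9 1 3 10 5 11)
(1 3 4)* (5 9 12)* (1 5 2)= [0, 3, 1, 4, 5, 9, 6, 7, 8, 12, 10, 11, 2]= (1 3 4 5 9 12 2)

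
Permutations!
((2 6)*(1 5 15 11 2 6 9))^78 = (15)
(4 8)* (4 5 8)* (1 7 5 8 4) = [0, 7, 2, 3, 1, 4, 6, 5, 8] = (8)(1 7 5 4)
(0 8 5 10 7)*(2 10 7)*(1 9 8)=(0 1 9 8 5 7)(2 10)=[1, 9, 10, 3, 4, 7, 6, 0, 5, 8, 2]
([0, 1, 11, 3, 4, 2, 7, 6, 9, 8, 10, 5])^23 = [0, 1, 5, 3, 4, 11, 7, 6, 9, 8, 10, 2]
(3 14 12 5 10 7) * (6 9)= (3 14 12 5 10 7)(6 9)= [0, 1, 2, 14, 4, 10, 9, 3, 8, 6, 7, 11, 5, 13, 12]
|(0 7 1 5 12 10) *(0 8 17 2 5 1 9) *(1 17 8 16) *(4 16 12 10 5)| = 15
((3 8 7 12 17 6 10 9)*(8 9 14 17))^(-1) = (3 9)(6 17 14 10)(7 8 12)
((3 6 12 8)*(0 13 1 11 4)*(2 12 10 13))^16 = ((0 2 12 8 3 6 10 13 1 11 4))^16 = (0 6 4 3 11 8 1 12 13 2 10)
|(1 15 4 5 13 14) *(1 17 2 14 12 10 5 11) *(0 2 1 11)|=28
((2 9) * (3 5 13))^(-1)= (2 9)(3 13 5)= ((2 9)(3 5 13))^(-1)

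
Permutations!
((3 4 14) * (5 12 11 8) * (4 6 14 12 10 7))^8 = ((3 6 14)(4 12 11 8 5 10 7))^8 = (3 14 6)(4 12 11 8 5 10 7)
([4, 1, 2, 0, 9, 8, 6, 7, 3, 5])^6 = (9)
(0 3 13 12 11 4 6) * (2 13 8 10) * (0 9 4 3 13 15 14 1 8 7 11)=[13, 8, 15, 7, 6, 5, 9, 11, 10, 4, 2, 3, 0, 12, 1, 14]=(0 13 12)(1 8 10 2 15 14)(3 7 11)(4 6 9)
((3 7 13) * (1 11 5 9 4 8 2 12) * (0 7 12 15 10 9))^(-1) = (0 5 11 1 12 3 13 7)(2 8 4 9 10 15)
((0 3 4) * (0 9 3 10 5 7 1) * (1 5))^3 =(10)(5 7) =((0 10 1)(3 4 9)(5 7))^3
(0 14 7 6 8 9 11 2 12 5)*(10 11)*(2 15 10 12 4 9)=(0 14 7 6 8 2 4 9 12 5)(10 11 15)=[14, 1, 4, 3, 9, 0, 8, 6, 2, 12, 11, 15, 5, 13, 7, 10]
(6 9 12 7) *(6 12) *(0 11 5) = [11, 1, 2, 3, 4, 0, 9, 12, 8, 6, 10, 5, 7] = (0 11 5)(6 9)(7 12)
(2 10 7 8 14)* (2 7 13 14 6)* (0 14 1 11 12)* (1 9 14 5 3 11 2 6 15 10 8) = [5, 2, 8, 11, 4, 3, 6, 1, 15, 14, 13, 12, 0, 9, 7, 10] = (0 5 3 11 12)(1 2 8 15 10 13 9 14 7)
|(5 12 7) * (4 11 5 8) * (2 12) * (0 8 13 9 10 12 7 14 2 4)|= 42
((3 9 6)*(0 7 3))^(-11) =((0 7 3 9 6))^(-11) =(0 6 9 3 7)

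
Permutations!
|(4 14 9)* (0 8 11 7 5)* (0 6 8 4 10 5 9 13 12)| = 35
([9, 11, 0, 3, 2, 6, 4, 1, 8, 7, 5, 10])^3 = [1, 5, 7, 3, 9, 2, 0, 10, 8, 11, 4, 6]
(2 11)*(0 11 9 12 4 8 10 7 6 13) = (0 11 2 9 12 4 8 10 7 6 13) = [11, 1, 9, 3, 8, 5, 13, 6, 10, 12, 7, 2, 4, 0]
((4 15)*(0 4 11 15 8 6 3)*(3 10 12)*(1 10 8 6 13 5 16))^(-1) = (0 3 12 10 1 16 5 13 8 6 4)(11 15)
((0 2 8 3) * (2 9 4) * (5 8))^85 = (0 9 4 2 5 8 3)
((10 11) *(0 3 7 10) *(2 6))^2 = ((0 3 7 10 11)(2 6))^2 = (0 7 11 3 10)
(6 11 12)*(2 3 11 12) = (2 3 11)(6 12) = [0, 1, 3, 11, 4, 5, 12, 7, 8, 9, 10, 2, 6]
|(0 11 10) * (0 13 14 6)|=|(0 11 10 13 14 6)|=6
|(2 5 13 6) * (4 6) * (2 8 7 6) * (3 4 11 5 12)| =|(2 12 3 4)(5 13 11)(6 8 7)| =12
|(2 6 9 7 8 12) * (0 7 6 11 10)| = 14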